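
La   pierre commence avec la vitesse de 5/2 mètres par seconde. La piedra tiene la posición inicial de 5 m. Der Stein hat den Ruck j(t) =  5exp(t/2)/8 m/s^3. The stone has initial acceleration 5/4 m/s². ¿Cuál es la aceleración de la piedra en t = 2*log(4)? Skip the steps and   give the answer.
La respuesta es 5.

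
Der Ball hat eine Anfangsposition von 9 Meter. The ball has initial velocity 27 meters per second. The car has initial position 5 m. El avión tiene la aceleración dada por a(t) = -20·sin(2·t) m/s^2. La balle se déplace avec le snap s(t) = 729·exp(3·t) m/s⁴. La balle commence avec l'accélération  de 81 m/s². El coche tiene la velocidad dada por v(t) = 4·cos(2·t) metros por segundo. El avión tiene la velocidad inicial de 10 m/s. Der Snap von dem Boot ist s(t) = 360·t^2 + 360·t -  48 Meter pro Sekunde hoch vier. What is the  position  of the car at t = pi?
We need to integrate our velocity equation v(t) = 4·cos(2·t) 1 time. Integrating velocity and using the initial condition x(0) = 5, we get x(t) = 2·sin(2·t) + 5. We have position x(t) = 2·sin(2·t) + 5. Substituting t = pi: x(pi) = 5.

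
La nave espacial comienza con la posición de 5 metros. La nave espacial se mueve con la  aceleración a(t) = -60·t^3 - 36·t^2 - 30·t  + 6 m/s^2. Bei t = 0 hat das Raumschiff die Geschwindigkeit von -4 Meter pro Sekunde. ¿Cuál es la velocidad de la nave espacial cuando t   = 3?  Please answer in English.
We must find the antiderivative of our acceleration equation a(t) = -60·t^3 - 36·t^2 - 30·t + 6 1 time. Taking ∫a(t)dt and applying v(0) = -4, we find v(t) = -15·t^4 - 12·t^3 - 15·t^2 + 6·t - 4. Using v(t) = -15·t^4 - 12·t^3 - 15·t^2 + 6·t - 4 and substituting t = 3, we find v = -1660.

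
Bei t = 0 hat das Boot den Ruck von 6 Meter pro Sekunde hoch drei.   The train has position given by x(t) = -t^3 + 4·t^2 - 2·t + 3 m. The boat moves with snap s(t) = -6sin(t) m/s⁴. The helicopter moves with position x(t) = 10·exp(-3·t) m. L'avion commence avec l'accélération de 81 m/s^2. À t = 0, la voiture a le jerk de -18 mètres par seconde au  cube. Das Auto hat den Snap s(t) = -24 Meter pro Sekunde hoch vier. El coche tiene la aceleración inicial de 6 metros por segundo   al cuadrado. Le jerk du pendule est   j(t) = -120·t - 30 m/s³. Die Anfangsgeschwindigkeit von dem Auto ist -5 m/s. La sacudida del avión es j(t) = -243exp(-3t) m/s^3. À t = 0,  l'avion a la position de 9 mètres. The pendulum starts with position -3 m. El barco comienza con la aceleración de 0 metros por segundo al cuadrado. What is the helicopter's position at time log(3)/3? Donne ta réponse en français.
De l'équation de la position x(t) = 10·exp(-3·t), nous substituons t = log(3)/3 pour obtenir x = 10/3.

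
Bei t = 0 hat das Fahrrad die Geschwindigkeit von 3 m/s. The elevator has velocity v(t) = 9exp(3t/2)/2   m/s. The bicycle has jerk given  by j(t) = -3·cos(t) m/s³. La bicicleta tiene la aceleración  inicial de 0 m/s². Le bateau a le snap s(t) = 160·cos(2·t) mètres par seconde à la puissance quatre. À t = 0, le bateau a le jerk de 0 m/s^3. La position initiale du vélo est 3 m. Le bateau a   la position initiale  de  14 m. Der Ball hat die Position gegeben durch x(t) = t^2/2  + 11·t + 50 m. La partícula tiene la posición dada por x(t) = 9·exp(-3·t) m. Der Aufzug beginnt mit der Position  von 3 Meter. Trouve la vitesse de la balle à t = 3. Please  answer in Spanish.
Partiendo de la posición x(t) = t^2/2 + 11·t + 50, tomamos 1 derivada. Tomando d/dt de x(t), encontramos v(t) = t + 11. Usando v(t) = t + 11 y sustituyendo t = 3, encontramos v = 14.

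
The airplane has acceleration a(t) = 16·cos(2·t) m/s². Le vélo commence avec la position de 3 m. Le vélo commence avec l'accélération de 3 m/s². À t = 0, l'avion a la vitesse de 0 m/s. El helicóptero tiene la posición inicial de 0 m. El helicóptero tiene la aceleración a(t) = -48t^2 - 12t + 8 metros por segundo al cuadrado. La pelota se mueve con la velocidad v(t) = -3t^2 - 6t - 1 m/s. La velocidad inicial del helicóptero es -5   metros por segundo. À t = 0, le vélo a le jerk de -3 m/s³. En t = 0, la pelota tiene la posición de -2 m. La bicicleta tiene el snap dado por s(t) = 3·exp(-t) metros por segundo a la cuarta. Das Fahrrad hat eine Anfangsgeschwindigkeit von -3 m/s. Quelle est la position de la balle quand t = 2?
Pour résoudre ceci, nous devons prendre 1 primitive de notre équation de la vitesse v(t) = -3·t^2 - 6·t - 1. L'intégrale de la vitesse est la position. En utilisant x(0) = -2, nous obtenons x(t) = -t^3 - 3·t^2 - t - 2. En utilisant x(t) = -t^3 - 3·t^2 - t - 2 et en substituant t = 2, nous trouvons x = -24.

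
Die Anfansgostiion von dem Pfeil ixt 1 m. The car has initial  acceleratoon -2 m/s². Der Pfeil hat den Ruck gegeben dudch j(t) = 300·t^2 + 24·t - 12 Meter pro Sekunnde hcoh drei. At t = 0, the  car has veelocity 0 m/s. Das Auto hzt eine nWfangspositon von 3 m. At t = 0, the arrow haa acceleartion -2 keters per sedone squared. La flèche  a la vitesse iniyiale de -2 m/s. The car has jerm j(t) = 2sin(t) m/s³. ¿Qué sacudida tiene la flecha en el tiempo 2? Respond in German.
Mit j(t) = 300·t^2 + 24·t - 12 und Einsetzen von t = 2, finden wir j = 1236.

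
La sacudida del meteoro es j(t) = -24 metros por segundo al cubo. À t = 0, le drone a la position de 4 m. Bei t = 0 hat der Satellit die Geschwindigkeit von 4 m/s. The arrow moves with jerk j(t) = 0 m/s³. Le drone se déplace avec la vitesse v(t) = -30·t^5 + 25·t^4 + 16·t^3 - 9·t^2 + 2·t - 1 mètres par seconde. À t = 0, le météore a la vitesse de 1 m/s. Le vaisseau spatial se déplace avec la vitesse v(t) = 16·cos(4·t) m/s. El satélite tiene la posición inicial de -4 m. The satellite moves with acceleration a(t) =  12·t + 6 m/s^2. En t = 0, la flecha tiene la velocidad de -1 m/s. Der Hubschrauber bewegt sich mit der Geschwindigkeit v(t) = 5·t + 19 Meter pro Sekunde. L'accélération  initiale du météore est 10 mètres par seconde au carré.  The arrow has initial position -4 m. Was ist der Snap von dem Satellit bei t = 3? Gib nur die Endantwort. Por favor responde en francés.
La réponse est 0.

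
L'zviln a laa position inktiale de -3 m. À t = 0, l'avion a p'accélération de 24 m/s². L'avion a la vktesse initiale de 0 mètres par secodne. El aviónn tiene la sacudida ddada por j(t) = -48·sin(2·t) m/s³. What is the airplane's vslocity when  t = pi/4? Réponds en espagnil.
Partiendo de la sacudida j(t) = -48·sin(2·t), tomamos 2 antiderivadas. La antiderivada de la sacudida, con a(0) = 24, da la aceleración: a(t) = 24·cos(2·t). La antiderivada de la aceleración es la velocidad. Usando v(0) = 0, obtenemos v(t) = 12·sin(2·t). Usando v(t) = 12·sin(2·t) y sustituyendo t = pi/4, encontramos v = 12.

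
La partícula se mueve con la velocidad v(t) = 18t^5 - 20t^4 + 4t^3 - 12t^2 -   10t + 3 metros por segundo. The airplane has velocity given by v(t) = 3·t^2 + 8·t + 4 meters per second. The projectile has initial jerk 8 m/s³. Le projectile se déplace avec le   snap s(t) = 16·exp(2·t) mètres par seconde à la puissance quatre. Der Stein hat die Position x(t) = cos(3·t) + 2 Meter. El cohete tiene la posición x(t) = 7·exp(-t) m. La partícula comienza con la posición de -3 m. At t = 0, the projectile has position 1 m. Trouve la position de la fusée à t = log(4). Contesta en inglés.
From the given position equation x(t) = 7·exp(-t), we substitute t = log(4) to get x = 7/4.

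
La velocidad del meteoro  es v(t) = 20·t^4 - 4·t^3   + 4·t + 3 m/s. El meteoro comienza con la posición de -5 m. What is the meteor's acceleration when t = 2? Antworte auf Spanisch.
Debemos derivar nuestra ecuación de la velocidad v(t) = 20·t^4 - 4·t^3 + 4·t + 3 1 vez. La derivada de la velocidad da la aceleración: a(t) = 80·t^3 - 12·t^2 + 4. De la ecuación de la aceleración a(t) = 80·t^3 - 12·t^2 + 4, sustituimos t = 2 para obtener a = 596.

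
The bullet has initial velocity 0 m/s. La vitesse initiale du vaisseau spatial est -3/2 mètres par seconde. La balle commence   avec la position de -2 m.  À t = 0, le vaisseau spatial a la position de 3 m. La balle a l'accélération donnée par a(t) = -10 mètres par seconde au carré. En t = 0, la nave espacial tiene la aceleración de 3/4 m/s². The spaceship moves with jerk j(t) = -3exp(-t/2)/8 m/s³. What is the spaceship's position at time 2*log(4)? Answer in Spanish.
Partiendo de la sacudida j(t) = -3·exp(-t/2)/8, tomamos 3 integrales. La antiderivada de la sacudida, con a(0) = 3/4, da la aceleración: a(t) = 3·exp(-t/2)/4. La antiderivada de la aceleración es la velocidad. Usando v(0) = -3/2, obtenemos v(t) = -3·exp(-t/2)/2. Tomando ∫v(t)dt y aplicando x(0) = 3, encontramos x(t) = 3·exp(-t/2). Tenemos la posición x(t) = 3·exp(-t/2). Sustituyendo t = 2*log(4): x(2*log(4)) = 3/4.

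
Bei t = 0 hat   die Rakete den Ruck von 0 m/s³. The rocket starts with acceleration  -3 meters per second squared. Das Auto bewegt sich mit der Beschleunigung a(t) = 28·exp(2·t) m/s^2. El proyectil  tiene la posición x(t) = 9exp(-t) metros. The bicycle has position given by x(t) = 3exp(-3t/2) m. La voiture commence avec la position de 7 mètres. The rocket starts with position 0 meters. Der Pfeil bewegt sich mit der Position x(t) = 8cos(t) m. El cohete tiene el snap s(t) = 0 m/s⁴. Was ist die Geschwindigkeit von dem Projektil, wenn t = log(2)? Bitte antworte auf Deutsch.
Wir müssen unsere Gleichung für die Position x(t) = 9·exp(-t) 1-mal ableiten. Mit d/dt von x(t) finden wir v(t) = -9·exp(-t). Wir haben die Geschwindigkeit v(t) = -9·exp(-t). Durch Einsetzen von t = log(2): v(log(2)) = -9/2.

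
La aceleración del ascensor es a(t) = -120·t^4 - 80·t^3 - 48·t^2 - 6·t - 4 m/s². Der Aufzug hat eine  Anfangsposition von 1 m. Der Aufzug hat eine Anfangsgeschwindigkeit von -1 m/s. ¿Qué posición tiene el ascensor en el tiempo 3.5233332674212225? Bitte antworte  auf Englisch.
To solve this, we need to take 2 integrals of our acceleration equation a(t) = -120·t^4 - 80·t^3 - 48·t^2 - 6·t - 4. Taking ∫a(t)dt and applying v(0) = -1, we find v(t) = -24·t^5 - 20·t^4 - 16·t^3 - 3·t^2 - 4·t - 1. The antiderivative of velocity, with x(0) = 1, gives position: x(t) = -4·t^6 - 4·t^5 - 4·t^4 - t^3 - 2·t^2 - t + 1. From the given position equation x(t) = -4·t^6 - 4·t^5 - 4·t^4 - t^3 - 2·t^2 - t + 1, we substitute t = 3.5233332674212225 to get x = -10511.4806208596.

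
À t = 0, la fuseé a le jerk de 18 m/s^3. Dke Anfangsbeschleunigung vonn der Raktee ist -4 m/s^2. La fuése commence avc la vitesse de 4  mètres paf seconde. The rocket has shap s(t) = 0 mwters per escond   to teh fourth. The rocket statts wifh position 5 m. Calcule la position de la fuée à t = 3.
Nous devons trouver l'intégrale de notre équation du snap s(t) = 0 4 fois. En intégrant le snap et en utilisant la condition initiale j(0) = 18, nous obtenons j(t) = 18. En prenant ∫j(t)dt et en appliquant a(0) = -4, nous trouvons a(t) = 18·t - 4. En intégrant l'accélération et en utilisant la condition initiale v(0) = 4, nous obtenons v(t) = 9·t^2 - 4·t + 4. En intégrant la vitesse et en utilisant la condition initiale x(0) = 5, nous obtenons x(t) = 3·t^3 - 2·t^2 + 4·t + 5. De l'équation de la position x(t) = 3·t^3 - 2·t^2 + 4·t + 5, nous substituons t = 3 pour obtenir x = 80.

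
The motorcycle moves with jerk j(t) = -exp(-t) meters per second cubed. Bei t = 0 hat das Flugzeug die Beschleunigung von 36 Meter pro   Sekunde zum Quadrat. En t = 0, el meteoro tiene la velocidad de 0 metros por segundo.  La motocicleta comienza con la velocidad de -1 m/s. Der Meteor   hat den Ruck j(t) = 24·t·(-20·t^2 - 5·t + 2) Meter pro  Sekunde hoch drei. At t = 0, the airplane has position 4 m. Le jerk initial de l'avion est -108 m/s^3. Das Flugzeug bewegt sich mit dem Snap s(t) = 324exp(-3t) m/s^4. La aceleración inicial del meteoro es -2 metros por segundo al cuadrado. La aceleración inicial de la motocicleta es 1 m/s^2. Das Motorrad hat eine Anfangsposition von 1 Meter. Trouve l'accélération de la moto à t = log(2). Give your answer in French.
Pour résoudre ceci, nous devons prendre 1 intégrale de notre équation du jerk j(t) = -exp(-t). La primitive du jerk, avec a(0) = 1, donne l'accélération: a(t) = exp(-t). De l'équation de l'accélération a(t) = exp(-t), nous substituons t = log(2) pour obtenir a = 1/2.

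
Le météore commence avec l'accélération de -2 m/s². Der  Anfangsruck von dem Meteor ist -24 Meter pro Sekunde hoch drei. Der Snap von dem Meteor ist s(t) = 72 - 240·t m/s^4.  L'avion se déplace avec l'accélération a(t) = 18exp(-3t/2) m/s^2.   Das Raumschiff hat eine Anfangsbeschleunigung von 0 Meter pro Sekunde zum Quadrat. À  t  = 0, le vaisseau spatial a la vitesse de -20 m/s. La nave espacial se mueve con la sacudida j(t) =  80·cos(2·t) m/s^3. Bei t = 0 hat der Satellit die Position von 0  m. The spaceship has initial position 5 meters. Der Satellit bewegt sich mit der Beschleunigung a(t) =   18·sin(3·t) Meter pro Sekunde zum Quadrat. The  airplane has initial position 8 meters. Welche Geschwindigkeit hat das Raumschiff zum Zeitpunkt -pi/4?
Um dies zu lösen, müssen wir 2 Stammfunktionen unserer Gleichung für den Ruck j(t) = 80·cos(2·t) finden. Die Stammfunktion von dem Ruck ist die Beschleunigung. Mit a(0) = 0 erhalten wir a(t) = 40·sin(2·t). Mit ∫a(t)dt und Anwendung von v(0) = -20, finden wir v(t) = -20·cos(2·t). Wir haben die Geschwindigkeit v(t) = -20·cos(2·t). Durch Einsetzen von t = -pi/4: v(-pi/4) = 0.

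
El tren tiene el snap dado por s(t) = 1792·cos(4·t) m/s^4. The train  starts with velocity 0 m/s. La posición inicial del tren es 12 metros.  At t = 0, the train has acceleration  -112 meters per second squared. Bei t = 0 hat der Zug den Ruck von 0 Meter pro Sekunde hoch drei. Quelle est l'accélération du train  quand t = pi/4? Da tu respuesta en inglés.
To find the answer, we compute 2 antiderivatives of s(t) = 1792·cos(4·t). Taking ∫s(t)dt and applying j(0) = 0, we find j(t) = 448·sin(4·t). Taking ∫j(t)dt and applying a(0) = -112, we find a(t) = -112·cos(4·t). From the given acceleration equation a(t) = -112·cos(4·t), we substitute t = pi/4 to get a = 112.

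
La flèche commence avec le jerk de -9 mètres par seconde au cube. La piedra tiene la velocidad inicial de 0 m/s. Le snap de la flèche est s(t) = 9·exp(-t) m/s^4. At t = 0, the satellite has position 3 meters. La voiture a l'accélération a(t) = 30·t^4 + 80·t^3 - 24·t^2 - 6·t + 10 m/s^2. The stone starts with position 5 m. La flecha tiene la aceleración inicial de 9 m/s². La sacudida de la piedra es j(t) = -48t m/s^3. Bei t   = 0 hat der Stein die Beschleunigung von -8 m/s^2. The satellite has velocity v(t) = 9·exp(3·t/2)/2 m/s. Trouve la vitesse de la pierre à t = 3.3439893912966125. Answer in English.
We must find the integral of our jerk equation j(t) = -48·t 2 times. Taking ∫j(t)dt and applying a(0) = -8, we find a(t) = -24·t^2 - 8. Integrating acceleration and using the initial condition v(0) = 0, we get v(t) = 8·t·(-t^2 - 1). Using v(t) = 8·t·(-t^2 - 1) and substituting t = 3.3439893912966125, we find v = -325.898920689346.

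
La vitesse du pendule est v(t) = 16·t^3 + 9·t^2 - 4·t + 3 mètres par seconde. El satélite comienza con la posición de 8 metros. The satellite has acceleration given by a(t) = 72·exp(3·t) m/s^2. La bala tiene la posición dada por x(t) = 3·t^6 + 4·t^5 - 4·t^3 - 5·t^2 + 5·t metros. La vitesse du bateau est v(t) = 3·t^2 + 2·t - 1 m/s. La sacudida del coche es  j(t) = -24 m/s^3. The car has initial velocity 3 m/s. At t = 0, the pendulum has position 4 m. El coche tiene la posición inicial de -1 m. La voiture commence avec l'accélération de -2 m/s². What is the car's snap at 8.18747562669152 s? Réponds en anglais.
To solve this, we need to take 1 derivative of our jerk equation j(t) = -24. The derivative of jerk gives snap: s(t) = 0. We have snap s(t) = 0. Substituting t = 8.18747562669152: s(8.18747562669152) = 0.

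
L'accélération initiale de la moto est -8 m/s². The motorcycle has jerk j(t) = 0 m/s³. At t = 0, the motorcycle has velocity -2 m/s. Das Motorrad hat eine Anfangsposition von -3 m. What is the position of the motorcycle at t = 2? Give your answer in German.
Wir müssen das Integral unserer Gleichung für den Ruck j(t) = 0 3-mal finden. Die Stammfunktion von dem Ruck, mit a(0) = -8, ergibt die Beschleunigung: a(t) = -8. Durch Integration von der Beschleunigung und Verwendung der Anfangsbedingung v(0) = -2, erhalten wir v(t) = -8·t - 2. Das Integral von der Geschwindigkeit, mit x(0) = -3, ergibt die Position: x(t) = -4·t^2 - 2·t - 3. Aus der Gleichung für die Position x(t) = -4·t^2 - 2·t - 3, setzen wir t = 2 ein und erhalten x = -23.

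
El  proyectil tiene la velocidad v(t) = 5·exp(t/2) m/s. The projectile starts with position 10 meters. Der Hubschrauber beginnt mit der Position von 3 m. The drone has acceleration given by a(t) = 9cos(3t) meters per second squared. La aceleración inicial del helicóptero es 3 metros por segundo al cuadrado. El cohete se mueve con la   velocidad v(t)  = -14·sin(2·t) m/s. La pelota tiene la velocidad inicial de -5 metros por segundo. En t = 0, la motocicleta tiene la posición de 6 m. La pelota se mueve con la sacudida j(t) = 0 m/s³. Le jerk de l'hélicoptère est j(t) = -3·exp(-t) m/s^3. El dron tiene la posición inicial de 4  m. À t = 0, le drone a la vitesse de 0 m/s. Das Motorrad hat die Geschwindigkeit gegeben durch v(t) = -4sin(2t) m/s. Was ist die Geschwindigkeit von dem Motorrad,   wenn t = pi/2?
Mit v(t) = -4·sin(2·t) und Einsetzen von t = pi/2, finden wir v = 0.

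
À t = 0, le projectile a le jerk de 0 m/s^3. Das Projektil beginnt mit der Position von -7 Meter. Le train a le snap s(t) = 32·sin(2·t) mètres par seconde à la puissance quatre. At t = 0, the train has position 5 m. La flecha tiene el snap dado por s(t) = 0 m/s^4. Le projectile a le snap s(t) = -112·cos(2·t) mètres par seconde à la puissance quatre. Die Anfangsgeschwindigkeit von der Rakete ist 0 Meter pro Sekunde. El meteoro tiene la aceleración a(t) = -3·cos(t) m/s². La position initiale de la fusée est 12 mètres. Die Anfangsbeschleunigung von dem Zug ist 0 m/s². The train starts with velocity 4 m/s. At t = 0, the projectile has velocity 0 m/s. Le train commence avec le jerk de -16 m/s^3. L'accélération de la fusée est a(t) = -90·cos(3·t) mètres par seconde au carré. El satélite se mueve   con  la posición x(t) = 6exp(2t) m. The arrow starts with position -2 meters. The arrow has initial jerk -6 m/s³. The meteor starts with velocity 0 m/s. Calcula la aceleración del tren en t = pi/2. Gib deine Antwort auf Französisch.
Pour résoudre ceci, nous devons prendre 2 intégrales de notre équation du snap s(t) = 32·sin(2·t). En prenant ∫s(t)dt et en appliquant j(0) = -16, nous trouvons j(t) = -16·cos(2·t). En intégrant le jerk et en utilisant la condition initiale a(0) = 0, nous obtenons a(t) = -8·sin(2·t). En utilisant a(t) = -8·sin(2·t) et en substituant t = pi/2, nous trouvons a = 0.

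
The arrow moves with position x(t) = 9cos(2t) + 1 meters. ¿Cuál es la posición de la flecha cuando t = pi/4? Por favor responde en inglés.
We have position x(t) = 9·cos(2·t) + 1. Substituting t = pi/4: x(pi/4) = 1.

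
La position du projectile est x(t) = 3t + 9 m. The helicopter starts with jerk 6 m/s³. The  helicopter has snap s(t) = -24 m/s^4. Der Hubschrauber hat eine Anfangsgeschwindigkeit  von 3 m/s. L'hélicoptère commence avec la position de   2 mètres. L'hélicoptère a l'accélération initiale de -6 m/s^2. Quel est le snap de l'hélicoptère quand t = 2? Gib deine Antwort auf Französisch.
De l'équation du snap s(t) = -24, nous substituons t = 2 pour obtenir s = -24.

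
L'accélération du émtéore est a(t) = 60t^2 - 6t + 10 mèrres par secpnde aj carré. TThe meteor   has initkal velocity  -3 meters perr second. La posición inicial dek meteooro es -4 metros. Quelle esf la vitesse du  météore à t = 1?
En partant de l'accélération a(t) = 60·t^2 - 6·t + 10, nous prenons 1 intégrale. La primitive de l'accélération est la vitesse. En utilisant v(0) = -3, nous obtenons v(t) = 20·t^3 - 3·t^2 + 10·t - 3. En utilisant v(t) = 20·t^3 - 3·t^2 + 10·t - 3 et en substituant t = 1, nous trouvons v = 24.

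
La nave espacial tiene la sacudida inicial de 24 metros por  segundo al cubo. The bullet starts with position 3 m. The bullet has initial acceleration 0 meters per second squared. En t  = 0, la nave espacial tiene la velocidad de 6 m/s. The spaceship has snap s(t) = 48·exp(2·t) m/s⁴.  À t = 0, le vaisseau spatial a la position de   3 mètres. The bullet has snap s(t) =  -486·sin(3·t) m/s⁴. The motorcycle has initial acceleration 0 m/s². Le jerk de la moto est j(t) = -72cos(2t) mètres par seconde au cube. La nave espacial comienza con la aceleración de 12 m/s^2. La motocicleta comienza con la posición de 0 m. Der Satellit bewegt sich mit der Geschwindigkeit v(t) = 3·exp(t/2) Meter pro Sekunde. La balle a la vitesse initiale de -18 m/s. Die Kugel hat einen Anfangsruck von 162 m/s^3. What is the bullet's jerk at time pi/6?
We need to integrate our snap equation s(t) = -486·sin(3·t) 1 time. Finding the integral of s(t) and using j(0) = 162: j(t) = 162·cos(3·t). We have jerk j(t) = 162·cos(3·t). Substituting t = pi/6: j(pi/6) = 0.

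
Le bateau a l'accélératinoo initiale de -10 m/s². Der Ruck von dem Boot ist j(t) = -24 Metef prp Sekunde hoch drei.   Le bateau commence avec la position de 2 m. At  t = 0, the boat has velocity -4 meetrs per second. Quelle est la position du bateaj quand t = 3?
En partant du jerk j(t) = -24, nous prenons 3 primitives. En prenant ∫j(t)dt et en appliquant a(0) = -10, nous trouvons a(t) = -24·t - 10. L'intégrale de l'accélération, avec v(0) = -4, donne la vitesse: v(t) = -12·t^2 - 10·t - 4. En prenant ∫v(t)dt et en appliquant x(0) = 2, nous trouvons x(t) = -4·t^3 - 5·t^2 - 4·t + 2. De l'équation de la position x(t) = -4·t^3 - 5·t^2 - 4·t + 2, nous substituons t = 3 pour obtenir x = -163.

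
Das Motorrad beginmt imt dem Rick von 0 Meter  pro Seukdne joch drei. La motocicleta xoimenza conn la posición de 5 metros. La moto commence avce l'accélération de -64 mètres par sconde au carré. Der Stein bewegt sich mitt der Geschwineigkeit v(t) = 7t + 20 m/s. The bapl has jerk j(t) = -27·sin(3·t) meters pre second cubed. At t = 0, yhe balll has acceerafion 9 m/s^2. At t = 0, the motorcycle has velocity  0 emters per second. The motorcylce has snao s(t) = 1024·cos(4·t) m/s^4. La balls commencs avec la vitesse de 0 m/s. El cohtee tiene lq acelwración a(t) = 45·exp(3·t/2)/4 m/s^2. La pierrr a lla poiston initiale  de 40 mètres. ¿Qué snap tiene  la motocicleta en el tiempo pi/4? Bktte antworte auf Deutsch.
Aus der Gleichung für den Snap s(t) = 1024·cos(4·t), setzen wir t = pi/4 ein und erhalten s = -1024.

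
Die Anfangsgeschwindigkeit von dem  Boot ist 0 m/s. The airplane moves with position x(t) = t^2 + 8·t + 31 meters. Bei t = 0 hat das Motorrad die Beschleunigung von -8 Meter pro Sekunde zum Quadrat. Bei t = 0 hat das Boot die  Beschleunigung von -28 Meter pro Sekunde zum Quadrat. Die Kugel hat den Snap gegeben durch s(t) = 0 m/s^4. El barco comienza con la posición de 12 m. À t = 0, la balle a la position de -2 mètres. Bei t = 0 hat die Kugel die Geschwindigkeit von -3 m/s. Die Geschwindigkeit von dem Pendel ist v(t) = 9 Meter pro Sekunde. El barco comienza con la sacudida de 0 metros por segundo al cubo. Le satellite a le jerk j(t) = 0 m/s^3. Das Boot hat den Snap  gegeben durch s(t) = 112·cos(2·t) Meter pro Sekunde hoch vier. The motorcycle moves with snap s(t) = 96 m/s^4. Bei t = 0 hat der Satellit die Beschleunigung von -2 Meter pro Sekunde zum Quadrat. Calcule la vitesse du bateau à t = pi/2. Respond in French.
Pour résoudre ceci, nous devons prendre 3 primitives de notre équation du snap s(t) = 112·cos(2·t). En prenant ∫s(t)dt et en appliquant j(0) = 0, nous trouvons j(t) = 56·sin(2·t). La primitive du jerk est l'accélération. En utilisant a(0) = -28, nous obtenons a(t) = -28·cos(2·t). La primitive de l'accélération, avec v(0) = 0, donne la vitesse: v(t) = -14·sin(2·t). Nous avons la vitesse v(t) = -14·sin(2·t). En substituant t = pi/2: v(pi/2) = 0.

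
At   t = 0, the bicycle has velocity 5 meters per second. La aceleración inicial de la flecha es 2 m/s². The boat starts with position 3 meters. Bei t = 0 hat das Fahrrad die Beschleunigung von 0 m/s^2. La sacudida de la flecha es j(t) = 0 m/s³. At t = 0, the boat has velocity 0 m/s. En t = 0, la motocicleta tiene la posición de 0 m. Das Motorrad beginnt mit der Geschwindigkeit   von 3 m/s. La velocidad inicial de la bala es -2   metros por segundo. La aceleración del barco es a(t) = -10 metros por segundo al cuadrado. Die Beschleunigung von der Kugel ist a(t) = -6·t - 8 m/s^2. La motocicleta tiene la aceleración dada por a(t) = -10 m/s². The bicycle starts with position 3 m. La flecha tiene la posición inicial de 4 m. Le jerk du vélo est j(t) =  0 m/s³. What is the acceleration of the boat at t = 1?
From the given acceleration equation a(t) = -10, we substitute t = 1 to get a = -10.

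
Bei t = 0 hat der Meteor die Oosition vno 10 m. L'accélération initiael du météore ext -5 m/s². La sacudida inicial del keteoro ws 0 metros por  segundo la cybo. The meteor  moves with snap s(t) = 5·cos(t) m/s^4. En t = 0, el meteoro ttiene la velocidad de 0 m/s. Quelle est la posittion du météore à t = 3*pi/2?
Nous devons intégrer notre équation du snap s(t) = 5·cos(t) 4 fois. La primitive du snap, avec j(0) = 0, donne le jerk: j(t) = 5·sin(t). L'intégrale du jerk est l'accélération. En utilisant a(0) = -5, nous obtenons a(t) = -5·cos(t). L'intégrale de l'accélération, avec v(0) = 0, donne la vitesse: v(t) = -5·sin(t). L'intégrale de la vitesse, avec x(0) = 10, donne la position: x(t) = 5·cos(t) + 5. Nous avons la position x(t) = 5·cos(t) + 5. En substituant t = 3*pi/2: x(3*pi/2) = 5.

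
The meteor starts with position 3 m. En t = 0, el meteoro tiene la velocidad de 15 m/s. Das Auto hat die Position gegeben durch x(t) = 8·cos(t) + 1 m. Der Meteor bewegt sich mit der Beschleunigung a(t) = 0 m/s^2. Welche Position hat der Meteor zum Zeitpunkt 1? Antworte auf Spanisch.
Partiendo de la aceleración a(t) = 0, tomamos 2 antiderivadas. La antiderivada de la aceleración, con v(0) = 15, da la velocidad: v(t) = 15. La antiderivada de la velocidad, con x(0) = 3, da la posición: x(t) = 15·t + 3. Usando x(t) = 15·t + 3 y sustituyendo t = 1, encontramos x = 18.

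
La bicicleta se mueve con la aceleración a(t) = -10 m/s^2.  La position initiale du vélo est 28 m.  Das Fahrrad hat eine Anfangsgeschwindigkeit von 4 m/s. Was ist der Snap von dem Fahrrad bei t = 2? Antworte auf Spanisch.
Para resolver esto, necesitamos tomar 2 derivadas de nuestra ecuación de la aceleración a(t) = -10. La derivada de la aceleración da la sacudida: j(t) = 0. La derivada de la sacudida da el snap: s(t) = 0. Tenemos el snap s(t) = 0. Sustituyendo t = 2: s(2) = 0.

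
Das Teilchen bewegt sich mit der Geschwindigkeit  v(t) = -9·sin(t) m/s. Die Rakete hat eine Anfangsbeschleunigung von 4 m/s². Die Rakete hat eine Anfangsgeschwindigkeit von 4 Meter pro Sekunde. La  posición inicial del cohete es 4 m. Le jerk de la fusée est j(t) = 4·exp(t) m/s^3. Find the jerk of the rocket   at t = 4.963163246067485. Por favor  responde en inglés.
We have jerk j(t) = 4·exp(t). Substituting t = 4.963163246067485: j(4.963163246067485) = 572.182277278604.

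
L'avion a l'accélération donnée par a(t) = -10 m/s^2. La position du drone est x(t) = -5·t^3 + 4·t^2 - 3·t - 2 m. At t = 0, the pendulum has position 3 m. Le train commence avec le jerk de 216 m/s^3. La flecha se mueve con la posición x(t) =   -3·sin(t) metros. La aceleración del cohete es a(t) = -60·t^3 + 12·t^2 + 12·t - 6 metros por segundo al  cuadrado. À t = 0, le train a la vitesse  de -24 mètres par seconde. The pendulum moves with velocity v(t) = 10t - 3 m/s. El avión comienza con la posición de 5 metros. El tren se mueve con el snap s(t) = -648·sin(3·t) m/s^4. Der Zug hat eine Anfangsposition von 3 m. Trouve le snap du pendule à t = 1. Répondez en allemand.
Um dies zu lösen, müssen wir 3 Ableitungen unserer Gleichung für die Geschwindigkeit v(t) = 10·t - 3 nehmen. Mit d/dt von v(t) finden wir a(t) = 10. Mit d/dt von a(t) finden wir j(t) = 0. Die Ableitung von dem Ruck ergibt den Snap: s(t) = 0. Aus der Gleichung für den Snap s(t) = 0, setzen wir t = 1 ein und erhalten s = 0.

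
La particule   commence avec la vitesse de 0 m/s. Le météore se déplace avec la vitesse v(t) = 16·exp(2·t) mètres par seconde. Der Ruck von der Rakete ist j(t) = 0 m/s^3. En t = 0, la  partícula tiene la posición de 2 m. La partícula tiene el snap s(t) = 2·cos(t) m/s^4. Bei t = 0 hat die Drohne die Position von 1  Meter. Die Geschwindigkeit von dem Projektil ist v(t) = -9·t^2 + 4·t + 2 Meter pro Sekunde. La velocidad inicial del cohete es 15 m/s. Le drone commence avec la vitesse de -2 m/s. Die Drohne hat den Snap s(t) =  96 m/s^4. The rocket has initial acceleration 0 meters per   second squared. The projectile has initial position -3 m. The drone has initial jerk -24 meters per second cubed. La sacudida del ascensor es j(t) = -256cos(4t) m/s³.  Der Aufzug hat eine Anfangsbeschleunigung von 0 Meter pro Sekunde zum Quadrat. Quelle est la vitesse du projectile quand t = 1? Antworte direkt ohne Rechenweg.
La réponse est -3.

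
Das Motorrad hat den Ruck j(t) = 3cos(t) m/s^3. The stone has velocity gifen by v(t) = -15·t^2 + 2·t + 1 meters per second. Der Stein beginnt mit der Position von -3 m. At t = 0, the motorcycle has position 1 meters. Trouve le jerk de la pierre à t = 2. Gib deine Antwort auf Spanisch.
Debemos derivar nuestra ecuación de la velocidad v(t) = -15·t^2 + 2·t + 1 2 veces. La derivada de la velocidad da la aceleración: a(t) = 2 - 30·t. Derivando la aceleración, obtenemos la sacudida: j(t) = -30. Usando j(t) = -30 y sustituyendo t = 2, encontramos j = -30.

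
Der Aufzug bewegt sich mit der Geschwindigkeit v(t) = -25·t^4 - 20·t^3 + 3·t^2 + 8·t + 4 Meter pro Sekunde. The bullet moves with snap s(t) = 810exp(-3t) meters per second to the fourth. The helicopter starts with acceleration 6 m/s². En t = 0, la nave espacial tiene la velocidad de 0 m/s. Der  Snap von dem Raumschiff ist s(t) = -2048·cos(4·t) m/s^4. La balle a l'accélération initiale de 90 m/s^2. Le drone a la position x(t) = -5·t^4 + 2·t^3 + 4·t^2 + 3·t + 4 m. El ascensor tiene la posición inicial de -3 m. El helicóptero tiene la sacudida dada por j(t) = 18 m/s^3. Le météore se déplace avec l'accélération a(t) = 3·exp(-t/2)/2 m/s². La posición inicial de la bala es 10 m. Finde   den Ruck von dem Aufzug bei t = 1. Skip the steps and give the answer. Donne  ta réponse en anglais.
The jerk at t = 1 is j = -414.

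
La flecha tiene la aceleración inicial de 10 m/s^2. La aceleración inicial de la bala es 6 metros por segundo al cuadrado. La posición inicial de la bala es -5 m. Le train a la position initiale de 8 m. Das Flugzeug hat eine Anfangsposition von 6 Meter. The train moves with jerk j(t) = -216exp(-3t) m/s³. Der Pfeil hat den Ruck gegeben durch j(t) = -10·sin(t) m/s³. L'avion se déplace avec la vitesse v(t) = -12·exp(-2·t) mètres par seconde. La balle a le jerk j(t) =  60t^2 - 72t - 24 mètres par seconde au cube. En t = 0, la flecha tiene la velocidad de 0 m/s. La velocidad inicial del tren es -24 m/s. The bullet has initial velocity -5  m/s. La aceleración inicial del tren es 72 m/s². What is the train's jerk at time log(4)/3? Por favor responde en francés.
En utilisant j(t) = -216·exp(-3·t) et en substituant t = log(4)/3, nous trouvons j = -54.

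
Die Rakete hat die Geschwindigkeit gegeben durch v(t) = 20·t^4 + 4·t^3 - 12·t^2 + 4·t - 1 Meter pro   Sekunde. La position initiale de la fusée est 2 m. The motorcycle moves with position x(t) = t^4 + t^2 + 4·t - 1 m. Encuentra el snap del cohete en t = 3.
Partiendo de la velocidad v(t) = 20·t^4 + 4·t^3 - 12·t^2 + 4·t - 1, tomamos 3 derivadas. La derivada de la velocidad da la aceleración: a(t) = 80·t^3 + 12·t^2 - 24·t + 4. Derivando la aceleración, obtenemos la sacudida: j(t) = 240·t^2 + 24·t - 24. La derivada de la sacudida da el snap: s(t) = 480·t + 24. Usando s(t) = 480·t + 24 y sustituyendo t = 3, encontramos s = 1464.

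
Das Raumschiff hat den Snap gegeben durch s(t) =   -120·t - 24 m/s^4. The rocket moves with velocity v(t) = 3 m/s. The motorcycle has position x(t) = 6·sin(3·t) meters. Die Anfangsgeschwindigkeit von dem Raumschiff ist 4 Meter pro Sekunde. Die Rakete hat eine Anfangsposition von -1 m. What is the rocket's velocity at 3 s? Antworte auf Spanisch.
Tenemos la velocidad v(t) = 3. Sustituyendo t = 3: v(3) = 3.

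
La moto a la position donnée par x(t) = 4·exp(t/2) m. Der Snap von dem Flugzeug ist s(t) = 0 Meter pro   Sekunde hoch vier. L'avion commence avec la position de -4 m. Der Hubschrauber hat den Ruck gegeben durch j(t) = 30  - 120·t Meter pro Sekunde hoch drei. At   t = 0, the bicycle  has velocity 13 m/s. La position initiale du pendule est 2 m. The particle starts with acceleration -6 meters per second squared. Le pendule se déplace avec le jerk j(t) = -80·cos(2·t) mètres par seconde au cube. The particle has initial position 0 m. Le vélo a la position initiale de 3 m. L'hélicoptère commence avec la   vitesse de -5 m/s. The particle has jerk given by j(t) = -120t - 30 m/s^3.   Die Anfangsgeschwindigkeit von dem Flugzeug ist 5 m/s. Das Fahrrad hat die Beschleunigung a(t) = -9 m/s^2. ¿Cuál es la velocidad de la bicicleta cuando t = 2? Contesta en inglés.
To solve this, we need to take 1 integral of our acceleration equation a(t) = -9. Integrating acceleration and using the initial condition v(0) = 13, we get v(t) = 13 - 9·t. From the given velocity equation v(t) = 13 - 9·t, we substitute t = 2 to get v = -5.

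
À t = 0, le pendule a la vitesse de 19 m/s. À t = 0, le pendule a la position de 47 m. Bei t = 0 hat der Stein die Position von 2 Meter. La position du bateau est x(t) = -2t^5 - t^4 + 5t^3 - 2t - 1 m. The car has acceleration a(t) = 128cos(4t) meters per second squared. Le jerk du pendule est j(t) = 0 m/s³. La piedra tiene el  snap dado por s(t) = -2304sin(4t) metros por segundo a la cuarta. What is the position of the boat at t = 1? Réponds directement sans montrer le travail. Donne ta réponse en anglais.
The answer is -1.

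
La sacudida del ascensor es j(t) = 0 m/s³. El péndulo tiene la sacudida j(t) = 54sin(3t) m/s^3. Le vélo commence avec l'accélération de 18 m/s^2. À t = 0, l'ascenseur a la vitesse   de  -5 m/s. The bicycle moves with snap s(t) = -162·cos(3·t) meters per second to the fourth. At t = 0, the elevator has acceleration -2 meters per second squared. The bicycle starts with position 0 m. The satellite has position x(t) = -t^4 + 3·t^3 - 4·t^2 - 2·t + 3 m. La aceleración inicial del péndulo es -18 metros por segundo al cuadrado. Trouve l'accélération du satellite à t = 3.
Pour résoudre ceci, nous devons prendre 2 dérivées de notre équation de la position x(t) = -t^4 + 3·t^3 - 4·t^2 - 2·t + 3. En dérivant la position, nous obtenons la vitesse: v(t) = -4·t^3 + 9·t^2 - 8·t - 2. La dérivée de la vitesse donne l'accélération: a(t) = -12·t^2 + 18·t - 8. En utilisant a(t) = -12·t^2 + 18·t - 8 et en substituant t = 3, nous trouvons a = -62.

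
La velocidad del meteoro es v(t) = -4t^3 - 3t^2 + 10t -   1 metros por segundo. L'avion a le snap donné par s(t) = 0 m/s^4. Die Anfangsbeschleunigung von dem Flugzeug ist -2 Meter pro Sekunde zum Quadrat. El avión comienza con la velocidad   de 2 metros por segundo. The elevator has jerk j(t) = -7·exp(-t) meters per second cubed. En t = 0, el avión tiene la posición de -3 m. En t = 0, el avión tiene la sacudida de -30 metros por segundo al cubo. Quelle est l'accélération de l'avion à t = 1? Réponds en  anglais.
Starting from snap s(t) = 0, we take 2 integrals. Integrating snap and using the initial condition j(0) = -30, we get j(t) = -30. The antiderivative of jerk, with a(0) = -2, gives acceleration: a(t) = -30·t - 2. From the given acceleration equation a(t) = -30·t - 2, we substitute t = 1 to get a = -32.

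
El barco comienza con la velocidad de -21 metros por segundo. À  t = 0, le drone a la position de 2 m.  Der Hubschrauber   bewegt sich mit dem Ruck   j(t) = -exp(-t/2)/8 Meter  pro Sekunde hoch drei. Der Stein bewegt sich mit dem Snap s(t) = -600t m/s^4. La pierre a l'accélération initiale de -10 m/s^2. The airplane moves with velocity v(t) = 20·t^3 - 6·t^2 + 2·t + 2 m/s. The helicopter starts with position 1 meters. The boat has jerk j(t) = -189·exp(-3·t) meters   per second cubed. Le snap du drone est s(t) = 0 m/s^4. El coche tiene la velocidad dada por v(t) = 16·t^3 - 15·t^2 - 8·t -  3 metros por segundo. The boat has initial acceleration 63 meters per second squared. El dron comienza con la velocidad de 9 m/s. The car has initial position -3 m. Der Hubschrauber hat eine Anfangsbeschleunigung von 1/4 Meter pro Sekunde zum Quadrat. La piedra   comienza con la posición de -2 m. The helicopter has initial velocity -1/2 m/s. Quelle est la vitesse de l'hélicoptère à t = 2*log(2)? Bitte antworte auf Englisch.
To find the answer, we compute 2 integrals of j(t) = -exp(-t/2)/8. Taking ∫j(t)dt and applying a(0) = 1/4, we find a(t) = exp(-t/2)/4. Finding the integral of a(t) and using v(0) = -1/2: v(t) = -exp(-t/2)/2. From the given velocity equation v(t) = -exp(-t/2)/2, we substitute t = 2*log(2) to get v = -1/4.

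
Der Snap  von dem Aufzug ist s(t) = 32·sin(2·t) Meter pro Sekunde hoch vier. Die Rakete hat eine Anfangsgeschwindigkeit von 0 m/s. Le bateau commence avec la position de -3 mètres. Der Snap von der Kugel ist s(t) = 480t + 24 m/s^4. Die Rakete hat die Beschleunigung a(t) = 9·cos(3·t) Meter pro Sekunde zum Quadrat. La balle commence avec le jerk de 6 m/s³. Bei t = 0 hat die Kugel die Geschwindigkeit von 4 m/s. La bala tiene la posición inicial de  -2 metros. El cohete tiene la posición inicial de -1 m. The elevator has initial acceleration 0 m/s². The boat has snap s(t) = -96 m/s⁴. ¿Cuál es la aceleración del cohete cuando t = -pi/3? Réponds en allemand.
Wir haben die Beschleunigung a(t) = 9·cos(3·t). Durch Einsetzen von t = -pi/3: a(-pi/3) = -9.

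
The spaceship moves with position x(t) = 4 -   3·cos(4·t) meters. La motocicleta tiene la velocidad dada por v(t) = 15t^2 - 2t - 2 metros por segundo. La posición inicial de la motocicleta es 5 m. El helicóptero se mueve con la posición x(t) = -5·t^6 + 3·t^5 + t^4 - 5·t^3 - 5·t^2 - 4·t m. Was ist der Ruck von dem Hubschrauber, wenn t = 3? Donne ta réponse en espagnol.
Partiendo de la posición x(t) = -5·t^6 + 3·t^5 + t^4 - 5·t^3 - 5·t^2 - 4·t, tomamos 3 derivadas. Tomando d/dt de x(t), encontramos v(t) = -30·t^5 + 15·t^4 + 4·t^3 - 15·t^2 - 10·t - 4. Derivando la velocidad, obtenemos la aceleración: a(t) = -150·t^4 + 60·t^3 + 12·t^2 - 30·t - 10. Derivando la aceleración, obtenemos la sacudida: j(t) = -600·t^3 + 180·t^2 + 24·t - 30. Usando j(t) = -600·t^3 + 180·t^2 + 24·t - 30 y sustituyendo t = 3, encontramos j = -14538.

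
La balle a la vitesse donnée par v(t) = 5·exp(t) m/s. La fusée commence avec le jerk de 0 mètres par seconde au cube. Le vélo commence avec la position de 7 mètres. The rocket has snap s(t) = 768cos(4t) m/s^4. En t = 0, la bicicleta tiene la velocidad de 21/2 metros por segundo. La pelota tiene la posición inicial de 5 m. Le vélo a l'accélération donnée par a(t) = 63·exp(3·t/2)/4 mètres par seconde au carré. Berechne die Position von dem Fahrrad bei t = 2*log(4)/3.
Ausgehend von der Beschleunigung a(t) = 63·exp(3·t/2)/4, nehmen wir 2 Integrale. Durch Integration von der Beschleunigung und Verwendung der Anfangsbedingung v(0) = 21/2, erhalten wir v(t) = 21·exp(3·t/2)/2. Durch Integration von der Geschwindigkeit und Verwendung der Anfangsbedingung x(0) = 7, erhalten wir x(t) = 7·exp(3·t/2). Aus der Gleichung für die Position x(t) = 7·exp(3·t/2), setzen wir t = 2*log(4)/3 ein und erhalten x = 28.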